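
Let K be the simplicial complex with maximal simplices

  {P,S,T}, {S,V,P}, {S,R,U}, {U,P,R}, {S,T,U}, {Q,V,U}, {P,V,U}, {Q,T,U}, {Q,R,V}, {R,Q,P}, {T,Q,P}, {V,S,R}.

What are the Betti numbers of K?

b_0 = 1, b_1 = 0, b_2 = 0.

Order the vertices as P < Q < R < S < T < U < V. Listing each simplex with vertices in this order, K has dimension 2 with simplices:

  0-simplices (7): P, Q, R, S, T, U, V
  1-simplices (18): PQ, PR, PS, PT, PU, PV, QR, QT, QU, QV, RS, RU, RV, ST, SU, SV, TU, UV
  2-simplices (12): PQR, PQT, PRU, PST, PSV, PUV, QRV, QTU, QUV, RSU, RSV, STU

Hence C_0 ≅ Z^7, C_1 ≅ Z^18, C_2 ≅ Z^12.

∂_1: C_1 → C_0 maps an edge to its endpoints' difference, ∂[p,q] = q − p. For instance
  ∂PU = U − P.
This gives a 7×18 integer matrix of rank 6; reducing to Smith normal form yields diagonal entries (1,1,1,1,1,1).

The boundary map ∂_2: C_2 → C_1 acts by ∂[p,q,r] = [q,r] − [p,r] + [p,q]. For instance
  ∂PUV = UV − PV + PU,
  ∂QUV = UV − QV + QU.
The 18×12 boundary matrix has rank 12 and Smith normal form diag(1,1,1,1,1,1,1,1,1,1,1,2).

From H_k ≅ ker(∂_k) / im(∂_{k+1}) we obtain:

  H_0: rank C_0 − rank ∂_1 = 7 − 6 = 1, and the invariant factors of ∂_1 are all 1, so H_0 ≅ Z.
  H_1: rank ker ∂_1 − rank ∂_2 = (18 − 6) − 12 = 0, and ∂_2 has invariant factor 2 > 1, so H_1 ≅ Z/2Z.
  H_2: rank ker ∂_2 − rank ∂_3 = (12 − 12) − 0 = 0, and there is no ∂_3, so H_2 ≅ 0.

Hence the Betti numbers are b_0 = 1, b_1 = 0, b_2 = 0.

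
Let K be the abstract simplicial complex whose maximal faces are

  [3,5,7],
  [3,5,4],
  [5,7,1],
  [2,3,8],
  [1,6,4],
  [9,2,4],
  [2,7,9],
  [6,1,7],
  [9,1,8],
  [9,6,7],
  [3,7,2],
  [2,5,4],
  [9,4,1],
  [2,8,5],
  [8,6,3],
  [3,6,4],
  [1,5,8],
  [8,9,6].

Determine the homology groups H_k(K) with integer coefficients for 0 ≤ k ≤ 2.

H_0 ≅ Z,  H_1 ≅ Z ⊕ Z_2,  H_2 = 0.

K has 9 vertices, 27 edges, 18 triangles.
rank ∂_0 = 0, rank ∂_1 = 8 ⇒ b_0 = 9 − 0 − 8 = 1; all invariant factors of ∂_1 are 1 so no torsion. So H_0 ≅ Z.
rank ∂_1 = 8, rank ∂_2 = 18 ⇒ b_1 = 27 − 8 − 18 = 1; ∂_2 has invariant factor(s) [2] giving torsion. So H_1 ≅ Z ⊕ Z_2.
rank ∂_2 = 18, rank ∂_3 = 0 ⇒ b_2 = 18 − 18 − 0 = 0. So H_2 ≅ 0.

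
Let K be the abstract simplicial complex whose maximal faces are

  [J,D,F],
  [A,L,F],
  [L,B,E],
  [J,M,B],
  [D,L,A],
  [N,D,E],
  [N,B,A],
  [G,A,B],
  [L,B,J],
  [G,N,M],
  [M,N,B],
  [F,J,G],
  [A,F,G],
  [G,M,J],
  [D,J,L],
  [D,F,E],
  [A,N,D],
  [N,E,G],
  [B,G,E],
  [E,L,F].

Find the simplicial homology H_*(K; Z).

H_0 = Z,  H_1 = Z ⊕ Z/2,  H_2 = 0.

Take the total order A < B < D < E < F < G < J < L < M < N on the vertex set. Then K (dimension 2) consists of the simplices:

  0-simplices (10): A, B, D, E, F, G, J, L, M, N
  1-simplices (30): AB, AD, AF, AG, AL, AN, BE, BG, BJ, BL, BM, BN, DE, DF, DJ, DL, DN, EF, EG, EL, EN, FG, FJ, FL, GJ, GM, GN, JL, JM, MN
  2-simplices (20): ABG, ABN, ADL, ADN, AFG, AFL, BEG, BEL, BJL, BJM, BMN, DEF, DEN, DFJ, DJL, EFL, EGN, FGJ, GJM, GMN

giving chain groups C_0 ≅ Z^10, C_1 ≅ Z^30, C_2 ≅ Z^20.

The boundary map ∂_1: C_1 → C_0 maps an edge to its endpoints' difference, ∂[p,q] = q − p.
As a 10×30 matrix over Z this has rank 9, with invariant factors (1,1,1,1,1,1,1,1,1).

Boundary ∂_2: C_2 → C_1 sends each 2-simplex [p,q,r] to [q,r] − [p,r] + [p,q]. For instance
  ∂BMN = MN − BN + BM,
  ∂DEF = EF − DF + DE.
The 30×20 boundary matrix has rank 20 and Smith normal form diag(1,1,1,1,1,1,1,1,1,1,1,1,1,1,1,1,1,1,1,2).

Computing H_k = (kernel of ∂_k) / (image of ∂_{k+1}):

  H_0: rank C_0 − rank ∂_1 = 10 − 9 = 1, and the invariant factors of ∂_1 are all 1, so H_0 ≅ Z.
  H_1: rank ker ∂_1 − rank ∂_2 = (30 − 9) − 20 = 1, and ∂_2 has invariant factor 2 > 1, so H_1 ≅ Z ⊕ Z/2.
  H_2: rank ker ∂_2 − rank ∂_3 = (20 − 20) − 0 = 0, and there is no ∂_3, so H_2 ≅ 0.

As a check, the Euler characteristic is 10 − 30 + 20 = 0, which agrees with 1 − 1 + 0 = 0.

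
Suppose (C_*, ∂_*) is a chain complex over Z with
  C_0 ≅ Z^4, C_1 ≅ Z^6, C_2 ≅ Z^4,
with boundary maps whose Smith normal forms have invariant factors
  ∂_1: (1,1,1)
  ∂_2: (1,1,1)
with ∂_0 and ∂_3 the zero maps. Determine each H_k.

H_0 ≅ Z,  H_1 = 0,  H_2 ≅ Z.

H_0: b_0 = 4 − 0 − 3 = 1; torsion from ∂_1 factors > 1: none. So H_0 ≅ Z.
H_1: b_1 = 6 − 3 − 3 = 0; torsion from ∂_2 factors > 1: none. So H_1 ≅ 0.
H_2: b_2 = 4 − 3 − 0 = 1; torsion from ∂_3 factors > 1: none. So H_2 ≅ Z.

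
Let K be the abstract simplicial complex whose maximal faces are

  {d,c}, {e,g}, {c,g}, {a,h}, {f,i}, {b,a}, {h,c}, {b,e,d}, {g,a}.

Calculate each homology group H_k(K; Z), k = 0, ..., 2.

We work with the vertex ordering a < b < c < d < e < f < g < h < i. The simplices of K, each written with vertices in increasing order, are:

  0-simplices (9): a, b, c, d, e, f, g, h, i
  1-simplices (11): ab, ag, ah, bd, be, cd, cg, ch, de, eg, fi
  2-simplices (1): bde

giving chain groups C_0 ≅ Z^9, C_1 ≅ Z^11, C_2 ≅ Z^1.

The boundary map ∂_1: C_1 → C_0 maps an edge to its endpoints' difference, ∂[p,q] = q − p. For instance
  ∂bd = d − b.
As a 9×11 matrix over Z this has rank 7, with invariant factors (1,1,1,1,1,1,1).

Boundary ∂_2: C_2 → C_1 sends each 2-simplex [p,q,r] to [q,r] − [p,r] + [p,q]. For instance
  ∂bde = de − be + bd.
The resulting 11×1 matrix has rank 1, and its Smith normal form has invariant factors (1).

Computing H_k = (kernel of ∂_k) / (image of ∂_{k+1}):

  H_0: rank C_0 − rank ∂_1 = 9 − 7 = 2, and the invariant factors of ∂_1 are all 1, so H_0 = Z^2.
  H_1: rank ker ∂_1 − rank ∂_2 = (11 − 7) − 1 = 3, and the invariant factors of ∂_2 are all 1, so H_1 = Z^3.
  H_2: rank ker ∂_2 − rank ∂_3 = (1 − 1) − 0 = 0, and there is no ∂_3, so H_2 = 0.

As a check, the Euler characteristic is 9 − 11 + 1 = -1, which agrees with 2 − 3 + 0 = -1.

H_0 ≅ Z^2,  H_1 ≅ Z^3,  H_2 = 0.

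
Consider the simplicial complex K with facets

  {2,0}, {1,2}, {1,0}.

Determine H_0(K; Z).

Take the total order 0 < 1 < 2 on the vertex set. Then K (dimension 1) consists of the simplices:

  0-simplices (3): [0], [1], [2]
  1-simplices (3): [0,1], [0,2], [1,2]

giving chain groups C_0 ≅ Z^3, C_1 ≅ Z^3.

Boundary ∂_1: C_1 → C_0 maps an edge to its endpoints' difference, ∂[p,q] = q − p.
As a 3×3 matrix over Z this has rank 2, with invariant factors (1,1).

From H_k ≅ ker(∂_k) / im(∂_{k+1}) we obtain:

  H_0: rank C_0 − rank ∂_1 = 3 − 2 = 1, and the invariant factors of ∂_1 are all 1, so H_0 = Z.

(K is a triangulation of the circle S^1.)

H_0 = Z.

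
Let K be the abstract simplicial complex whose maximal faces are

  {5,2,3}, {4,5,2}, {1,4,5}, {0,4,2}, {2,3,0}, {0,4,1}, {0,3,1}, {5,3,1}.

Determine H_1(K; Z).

H_1 ≅ 0.

Fix the vertex order 0 < 1 < 2 < 3 < 4 < 5 and write every simplex with vertices in increasing order. Then dim K = 2 and the simplices of K are:

  0-simplices (6): [0], [1], [2], [3], [4], [5]
  1-simplices (12): [0,1], [0,2], [0,3], [0,4], [1,3], [1,4], [1,5], [2,3], [2,4], [2,5], [3,5], [4,5]
  2-simplices (8): [0,1,3], [0,1,4], [0,2,3], [0,2,4], [1,3,5], [1,4,5], [2,3,5], [2,4,5]

giving chain groups C_0 ≅ Z^6, C_1 ≅ Z^12, C_2 ≅ Z^8.

∂_1: C_1 → C_0 sends each edge [p,q] (with p < q) to q − p.
This gives a 6×12 integer matrix of rank 5; reducing to Smith normal form yields diagonal entries (1,1,1,1,1).

∂_2: C_2 → C_1 sends each 2-simplex [p,q,r] to [q,r] − [p,r] + [p,q]. For instance
  ∂[1,3,5] = [3,5] − [1,5] + [1,3],
  ∂[2,4,5] = [4,5] − [2,5] + [2,4].
As a 12×8 matrix over Z this has rank 7, with invariant factors (1,1,1,1,1,1,1).

Now H_k = ker ∂_k / im ∂_{k+1}, so:

  H_1: rank ker ∂_1 − rank ∂_2 = (12 − 5) − 7 = 0, and the invariant factors of ∂_2 are all 1, so H_1 ≅ 0.

(K is a triangulation of the 2-sphere S^2.)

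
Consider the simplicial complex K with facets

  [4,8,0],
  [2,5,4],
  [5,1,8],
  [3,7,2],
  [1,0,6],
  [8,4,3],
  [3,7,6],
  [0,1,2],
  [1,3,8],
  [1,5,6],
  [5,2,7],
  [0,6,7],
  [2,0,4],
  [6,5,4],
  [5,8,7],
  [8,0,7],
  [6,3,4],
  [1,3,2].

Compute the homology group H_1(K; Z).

H_1 = Z^2.

K has 9 vertices, 27 edges, 18 triangles.
rank ∂_1 = 8, rank ∂_2 = 17 ⇒ b_1 = 27 − 8 − 17 = 2; all invariant factors of ∂_2 are 1 so no torsion. So H_1 = Z^2.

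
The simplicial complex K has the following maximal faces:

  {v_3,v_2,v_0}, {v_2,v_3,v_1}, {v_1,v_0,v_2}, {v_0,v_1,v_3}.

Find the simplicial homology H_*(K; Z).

H_0 ≅ Z,  H_1 = 0,  H_2 ≅ Z.

Order the vertices as v_0 < v_1 < v_2 < v_3. Listing each simplex with vertices in this order, K has dimension 2 with simplices:

  0-simplices (4): [v_0], [v_1], [v_2], [v_3]
  1-simplices (6): [v_0,v_1], [v_0,v_2], [v_0,v_3], [v_1,v_2], [v_1,v_3], [v_2,v_3]
  2-simplices (4): [v_0,v_1,v_2], [v_0,v_1,v_3], [v_0,v_2,v_3], [v_1,v_2,v_3]

so the chain groups are C_0 ≅ Z^4, C_1 ≅ Z^6, C_2 ≅ Z^4.

∂_1: C_1 → C_0 is given by ∂[p,q] = [q] − [p].
As a 4×6 matrix over Z this has rank 3, with invariant factors (1,1,1).

Boundary ∂_2: C_2 → C_1 acts by ∂[p,q,r] = [q,r] − [p,r] + [p,q]. For instance
  ∂[v_0,v_1,v_2] = [v_1,v_2] − [v_0,v_2] + [v_0,v_1],
  ∂[v_0,v_2,v_3] = [v_2,v_3] − [v_0,v_3] + [v_0,v_2].
As a 6×4 matrix over Z this has rank 3, with invariant factors (1,1,1).

Reading off H_k = ker ∂_k / im ∂_{k+1}:

  H_0: rank C_0 − rank ∂_1 = 4 − 3 = 1, and the invariant factors of ∂_1 are all 1, so H_0 = Z.
  H_1: rank ker ∂_1 − rank ∂_2 = (6 − 3) − 3 = 0, and the invariant factors of ∂_2 are all 1, so H_1 = 0.
  H_2: rank ker ∂_2 − rank ∂_3 = (4 − 3) − 0 = 1, and there is no ∂_3, so H_2 = Z.

(K is a triangulation of the 2-sphere S^2.)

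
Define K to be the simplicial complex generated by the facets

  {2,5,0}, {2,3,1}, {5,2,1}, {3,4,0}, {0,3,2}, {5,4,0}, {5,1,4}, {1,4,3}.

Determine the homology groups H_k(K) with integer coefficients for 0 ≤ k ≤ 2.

H_0 ≅ Z,  H_1 = 0,  H_2 ≅ Z.

Order the vertices as 0 < 1 < 2 < 3 < 4 < 5. Listing each simplex with vertices in this order, K has dimension 2 with simplices:

  0-simplices (6): [0], [1], [2], [3], [4], [5]
  1-simplices (12): [0,2], [0,3], [0,4], [0,5], [1,2], [1,3], [1,4], [1,5], [2,3], [2,5], [3,4], [4,5]
  2-simplices (8): [0,2,3], [0,2,5], [0,3,4], [0,4,5], [1,2,3], [1,2,5], [1,3,4], [1,4,5]

so the chain groups are C_0 ≅ Z^6, C_1 ≅ Z^12, C_2 ≅ Z^8.

Boundary ∂_1: C_1 → C_0 maps an edge to its endpoints' difference, ∂[p,q] = q − p. For instance
  ∂[3,4] = [4] − [3].
The 6×12 boundary matrix has rank 5 and Smith normal form diag(1,1,1,1,1).

∂_2: C_2 → C_1 acts by ∂[p,q,r] = [q,r] − [p,r] + [p,q]. For instance
  ∂[1,3,4] = [3,4] − [1,4] + [1,3],
  ∂[1,2,5] = [2,5] − [1,5] + [1,2].
As a 12×8 matrix over Z this has rank 7, with invariant factors (1,1,1,1,1,1,1).

From H_k ≅ ker(∂_k) / im(∂_{k+1}) we obtain:

  H_0: rank C_0 − rank ∂_1 = 6 − 5 = 1, and the invariant factors of ∂_1 are all 1, so H_0 = Z.
  H_1: rank ker ∂_1 − rank ∂_2 = (12 − 5) − 7 = 0, and the invariant factors of ∂_2 are all 1, so H_1 = 0.
  H_2: rank ker ∂_2 − rank ∂_3 = (8 − 7) − 0 = 1, and there is no ∂_3, so H_2 = Z.

As a check, the Euler characteristic is 6 − 12 + 8 = 2, which agrees with 1 − 0 + 1 = 2.
(K is a triangulation of the 2-sphere S^2.)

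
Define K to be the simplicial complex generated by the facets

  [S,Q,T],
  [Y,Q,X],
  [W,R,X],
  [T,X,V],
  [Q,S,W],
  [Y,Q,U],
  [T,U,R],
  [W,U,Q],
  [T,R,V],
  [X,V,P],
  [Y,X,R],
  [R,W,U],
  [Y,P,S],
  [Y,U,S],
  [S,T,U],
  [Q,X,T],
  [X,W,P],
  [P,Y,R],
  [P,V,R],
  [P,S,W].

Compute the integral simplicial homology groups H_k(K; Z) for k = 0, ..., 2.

H_0 ≅ Z,  H_1 ≅ Z ⊕ Z/2,  H_2 = 0.

K has 10 vertices, 30 edges, 20 triangles.
rank ∂_0 = 0, rank ∂_1 = 9 ⇒ b_0 = 10 − 0 − 9 = 1; all invariant factors of ∂_1 are 1 so no torsion. So H_0 = Z.
rank ∂_1 = 9, rank ∂_2 = 20 ⇒ b_1 = 30 − 9 − 20 = 1; ∂_2 has invariant factor(s) [2] giving torsion. So H_1 = Z ⊕ Z/2.
rank ∂_2 = 20, rank ∂_3 = 0 ⇒ b_2 = 20 − 20 − 0 = 0. So H_2 = 0.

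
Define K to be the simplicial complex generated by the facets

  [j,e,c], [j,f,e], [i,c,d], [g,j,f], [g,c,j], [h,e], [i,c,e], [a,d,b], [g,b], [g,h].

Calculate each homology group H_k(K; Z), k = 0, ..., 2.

Take the total order a < b < c < d < e < f < g < h < i < j on the vertex set. Then K (dimension 2) consists of the simplices:

  0-simplices (10): a, b, c, d, e, f, g, h, i, j
  1-simplices (18): ab, ad, bd, bg, cd, ce, cg, ci, cj, di, ef, eh, ei, ej, fg, fj, gh, gj
  2-simplices (7): abd, cdi, cei, cej, cgj, efj, fgj

giving chain groups C_0 ≅ Z^10, C_1 ≅ Z^18, C_2 ≅ Z^7.

The boundary map ∂_1: C_1 → C_0 is given by ∂[p,q] = [q] − [p].
As a 10×18 matrix over Z this has rank 9, with invariant factors (1,1,1,1,1,1,1,1,1).

∂_2: C_2 → C_1 acts by ∂[p,q,r] = [q,r] − [p,r] + [p,q]. For instance
  ∂cej = ej − cj + ce,
  ∂cdi = di − ci + cd.
The 18×7 boundary matrix has rank 7 and Smith normal form diag(1,1,1,1,1,1,1).

Reading off H_k = ker ∂_k / im ∂_{k+1}:

  H_0: rank C_0 − rank ∂_1 = 10 − 9 = 1, and the invariant factors of ∂_1 are all 1, so H_0 = Z.
  H_1: rank ker ∂_1 − rank ∂_2 = (18 − 9) − 7 = 2, and the invariant factors of ∂_2 are all 1, so H_1 = Z^2.
  H_2: rank ker ∂_2 − rank ∂_3 = (7 − 7) − 0 = 0, and there is no ∂_3, so H_2 = 0.

H_0 ≅ Z,  H_1 ≅ Z^2,  H_2 = 0.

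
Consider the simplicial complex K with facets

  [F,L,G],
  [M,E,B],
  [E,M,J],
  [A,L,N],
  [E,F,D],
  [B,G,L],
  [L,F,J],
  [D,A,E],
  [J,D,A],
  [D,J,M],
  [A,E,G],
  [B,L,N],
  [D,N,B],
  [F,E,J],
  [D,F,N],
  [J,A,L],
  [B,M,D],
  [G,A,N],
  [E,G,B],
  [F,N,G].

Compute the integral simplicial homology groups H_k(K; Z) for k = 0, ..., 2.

We work with the vertex ordering A < B < D < E < F < G < J < L < M < N. The simplices of K, each written with vertices in increasing order, are:

  0-simplices (10): A, B, D, E, F, G, J, L, M, N
  1-simplices (30): AD, AE, AG, AJ, AL, AN, BD, BE, BG, BL, BM, BN, DE, DF, DJ, DM, DN, EF, EG, EJ, EM, FG, FJ, FL, FN, GL, GN, JL, JM, LN
  2-simplices (20): ADE, ADJ, AEG, AGN, AJL, ALN, BDM, BDN, BEG, BEM, BGL, BLN, DEF, DFN, DJM, EFJ, EJM, FGL, FGN, FJL

Hence C_0 ≅ Z^10, C_1 ≅ Z^30, C_2 ≅ Z^20.

Boundary ∂_1: C_1 → C_0 is given by ∂[p,q] = [q] − [p].
This gives a 10×30 integer matrix of rank 9; reducing to Smith normal form yields diagonal entries (1,1,1,1,1,1,1,1,1).

∂_2: C_2 → C_1 acts by ∂[p,q,r] = [q,r] − [p,r] + [p,q]. For instance
  ∂ALN = LN − AN + AL,
  ∂BEG = EG − BG + BE.
As a 30×20 matrix over Z this has rank 20, with invariant factors (1,1,1,1,1,1,1,1,1,1,1,1,1,1,1,1,1,1,1,2).

Now H_k = ker ∂_k / im ∂_{k+1}, so:

  H_0: rank C_0 − rank ∂_1 = 10 − 9 = 1, and the invariant factors of ∂_1 are all 1, so H_0 ≅ Z.
  H_1: rank ker ∂_1 − rank ∂_2 = (30 − 9) − 20 = 1, and ∂_2 has invariant factor 2 > 1, so H_1 ≅ Z ⊕ Z/2.
  H_2: rank ker ∂_2 − rank ∂_3 = (20 − 20) − 0 = 0, and there is no ∂_3, so H_2 ≅ 0.

H_0 = Z,  H_1 = Z ⊕ Z/2,  H_2 = 0.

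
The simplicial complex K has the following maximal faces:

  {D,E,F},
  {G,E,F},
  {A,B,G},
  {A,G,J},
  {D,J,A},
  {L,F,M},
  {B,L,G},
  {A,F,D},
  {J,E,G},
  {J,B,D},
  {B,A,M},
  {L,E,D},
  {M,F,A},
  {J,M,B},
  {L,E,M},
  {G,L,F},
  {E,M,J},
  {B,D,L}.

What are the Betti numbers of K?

Order the vertices as A < B < D < E < F < G < J < L < M. Listing each simplex with vertices in this order, K has dimension 2 with simplices:

  0-simplices (9): A, B, D, E, F, G, J, L, M
  1-simplices (27): AB, AD, AF, AG, AJ, AM, BD, BG, BJ, BL, BM, DE, DF, DJ, DL, EF, EG, EJ, EL, EM, FG, FL, FM, GJ, GL, JM, LM
  2-simplices (18): ABG, ABM, ADF, ADJ, AFM, AGJ, BDJ, BDL, BGL, BJM, DEF, DEL, EFG, EGJ, EJM, ELM, FGL, FLM

giving chain groups C_0 ≅ Z^9, C_1 ≅ Z^27, C_2 ≅ Z^18.

The boundary map ∂_1: C_1 → C_0 sends each edge [p,q] (with p < q) to q − p.
The resulting 9×27 matrix has rank 8, and its Smith normal form has invariant factors (1,1,1,1,1,1,1,1).

Boundary ∂_2: C_2 → C_1 acts by ∂[p,q,r] = [q,r] − [p,r] + [p,q]. For instance
  ∂ADJ = DJ − AJ + AD,
  ∂ELM = LM − EM + EL.
The resulting 27×18 matrix has rank 18, and its Smith normal form has invariant factors (1,1,1,1,1,1,1,1,1,1,1,1,1,1,1,1,1,2).

Computing H_k = (kernel of ∂_k) / (image of ∂_{k+1}):

  H_0: rank C_0 − rank ∂_1 = 9 − 8 = 1, and the invariant factors of ∂_1 are all 1, so H_0 = Z.
  H_1: rank ker ∂_1 − rank ∂_2 = (27 − 8) − 18 = 1, and ∂_2 has invariant factor 2 > 1, so H_1 = Z ⊕ Z_2.
  H_2: rank ker ∂_2 − rank ∂_3 = (18 − 18) − 0 = 0, and there is no ∂_3, so H_2 = 0.

Hence the Betti numbers are b_0 = 1, b_1 = 1, b_2 = 0.

b_0 = 1, b_1 = 1, b_2 = 0.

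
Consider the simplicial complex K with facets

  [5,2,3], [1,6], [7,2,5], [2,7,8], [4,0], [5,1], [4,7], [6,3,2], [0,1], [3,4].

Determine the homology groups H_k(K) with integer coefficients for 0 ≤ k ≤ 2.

H_0 = Z,  H_1 = Z^3,  H_2 = 0.

We work with the vertex ordering 0 < 1 < 2 < 3 < 4 < 5 < 6 < 7 < 8. The simplices of K, each written with vertices in increasing order, are:

  0-simplices (9): [0], [1], [2], [3], [4], [5], [6], [7], [8]
  1-simplices (15): [0,1], [0,4], [1,5], [1,6], [2,3], [2,5], [2,6], [2,7], [2,8], [3,4], [3,5], [3,6], [4,7], [5,7], [7,8]
  2-simplices (4): [2,3,5], [2,3,6], [2,5,7], [2,7,8]

so the chain groups are C_0 ≅ Z^9, C_1 ≅ Z^15, C_2 ≅ Z^4.

Boundary ∂_1: C_1 → C_0 maps an edge to its endpoints' difference, ∂[p,q] = q − p. For instance
  ∂[7,8] = [8] − [7].
This gives a 9×15 integer matrix of rank 8; reducing to Smith normal form yields diagonal entries (1,1,1,1,1,1,1,1).

∂_2: C_2 → C_1 maps a triangle to the signed sum of its edges. For instance
  ∂[2,7,8] = [7,8] − [2,8] + [2,7],
  ∂[2,3,5] = [3,5] − [2,5] + [2,3].
The 15×4 boundary matrix has rank 4 and Smith normal form diag(1,1,1,1).

Now H_k = ker ∂_k / im ∂_{k+1}, so:

  H_0: rank C_0 − rank ∂_1 = 9 − 8 = 1, and the invariant factors of ∂_1 are all 1, so H_0 = Z.
  H_1: rank ker ∂_1 − rank ∂_2 = (15 − 8) − 4 = 3, and the invariant factors of ∂_2 are all 1, so H_1 = Z^3.
  H_2: rank ker ∂_2 − rank ∂_3 = (4 − 4) − 0 = 0, and there is no ∂_3, so H_2 = 0.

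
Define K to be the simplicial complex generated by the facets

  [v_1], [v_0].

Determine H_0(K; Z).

K has 2 vertices.
rank ∂_0 = 0, rank ∂_1 = 0 ⇒ b_0 = 2 − 0 − 0 = 2. So H_0 ≅ Z^2.

H_0 = Z^2.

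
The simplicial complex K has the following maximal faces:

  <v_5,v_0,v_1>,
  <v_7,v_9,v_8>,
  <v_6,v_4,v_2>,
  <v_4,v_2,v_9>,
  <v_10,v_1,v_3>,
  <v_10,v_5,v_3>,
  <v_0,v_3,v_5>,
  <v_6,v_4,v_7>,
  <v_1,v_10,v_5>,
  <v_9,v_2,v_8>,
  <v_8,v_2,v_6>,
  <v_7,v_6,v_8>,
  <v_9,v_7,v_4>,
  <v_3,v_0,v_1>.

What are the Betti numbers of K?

b_0 = 2, b_1 = 0, b_2 = 2.

Fix the vertex order v_0 < v_1 < v_2 < v_3 < v_4 < v_5 < v_6 < v_7 < v_8 < v_9 < v_10 and write every simplex with vertices in increasing order. Then dim K = 2 and the simplices of K are:

  0-simplices (11): [v_0], [v_1], [v_2], [v_3], [v_4], [v_5], [v_6], [v_7], [v_8], [v_9], [v_10]
  1-simplices (21): (21 of them)
  2-simplices (14): (14 of them)

giving chain groups C_0 ≅ Z^11, C_1 ≅ Z^21, C_2 ≅ Z^14.

∂_1: C_1 → C_0 maps an edge to its endpoints' difference, ∂[p,q] = q − p. For instance
  ∂[v_2,v_6] = [v_6] − [v_2].
The 11×21 boundary matrix has rank 9 and Smith normal form diag(1,1,1,1,1,1,1,1,1).

∂_2: C_2 → C_1 maps a triangle to the signed sum of its edges. For instance
  ∂[v_4,v_7,v_9] = [v_7,v_9] − [v_4,v_9] + [v_4,v_7],
  ∂[v_6,v_7,v_8] = [v_7,v_8] − [v_6,v_8] + [v_6,v_7].
The resulting 21×14 matrix has rank 12, and its Smith normal form has invariant factors (1,1,1,1,1,1,1,1,1,1,1,1).

Now H_k = ker ∂_k / im ∂_{k+1}, so:

  H_0: rank C_0 − rank ∂_1 = 11 − 9 = 2, and the invariant factors of ∂_1 are all 1, so H_0 ≅ Z^2.
  H_1: rank ker ∂_1 − rank ∂_2 = (21 − 9) − 12 = 0, and the invariant factors of ∂_2 are all 1, so H_1 ≅ 0.
  H_2: rank ker ∂_2 − rank ∂_3 = (14 − 12) − 0 = 2, and there is no ∂_3, so H_2 ≅ Z^2.

Hence the Betti numbers are b_0 = 2, b_1 = 0, b_2 = 2.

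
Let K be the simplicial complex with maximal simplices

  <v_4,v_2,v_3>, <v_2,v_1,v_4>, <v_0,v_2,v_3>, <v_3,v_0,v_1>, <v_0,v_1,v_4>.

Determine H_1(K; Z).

We work with the vertex ordering v_0 < v_1 < v_2 < v_3 < v_4. The simplices of K, each written with vertices in increasing order, are:

  0-simplices (5): [v_0], [v_1], [v_2], [v_3], [v_4]
  1-simplices (10): [v_0,v_1], [v_0,v_2], [v_0,v_3], [v_0,v_4], [v_1,v_2], [v_1,v_3], [v_1,v_4], [v_2,v_3], [v_2,v_4], [v_3,v_4]
  2-simplices (5): [v_0,v_1,v_3], [v_0,v_1,v_4], [v_0,v_2,v_3], [v_1,v_2,v_4], [v_2,v_3,v_4]

so the chain groups are C_0 ≅ Z^5, C_1 ≅ Z^10, C_2 ≅ Z^5.

∂_1: C_1 → C_0 maps an edge to its endpoints' difference, ∂[p,q] = q − p.
The 5×10 boundary matrix has rank 4 and Smith normal form diag(1,1,1,1).

∂_2: C_2 → C_1 sends each 2-simplex [p,q,r] to [q,r] − [p,r] + [p,q]. For instance
  ∂[v_0,v_2,v_3] = [v_2,v_3] − [v_0,v_3] + [v_0,v_2],
  ∂[v_2,v_3,v_4] = [v_3,v_4] − [v_2,v_4] + [v_2,v_3].
As a 10×5 matrix over Z this has rank 5, with invariant factors (1,1,1,1,1).

Reading off H_k = ker ∂_k / im ∂_{k+1}:

  H_1: rank ker ∂_1 − rank ∂_2 = (10 − 4) − 5 = 1, and the invariant factors of ∂_2 are all 1, so H_1 = Z.

(K is a triangulation of the Möbius band.)

H_1 ≅ Z.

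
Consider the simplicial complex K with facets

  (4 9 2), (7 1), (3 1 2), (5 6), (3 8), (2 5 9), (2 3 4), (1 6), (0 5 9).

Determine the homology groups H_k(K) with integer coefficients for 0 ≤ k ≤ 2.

Fix the vertex order 0 < 1 < 2 < 3 < 4 < 5 < 6 < 7 < 8 < 9 and write every simplex with vertices in increasing order. Then dim K = 2 and the simplices of K are:

  0-simplices (10): [0], [1], [2], [3], [4], [5], [6], [7], [8], [9]
  1-simplices (15): [0,5], [0,9], [1,2], [1,3], [1,6], [1,7], [2,3], [2,4], [2,5], [2,9], [3,4], [3,8], [4,9], [5,6], [5,9]
  2-simplices (5): [0,5,9], [1,2,3], [2,3,4], [2,4,9], [2,5,9]

so the chain groups are C_0 ≅ Z^10, C_1 ≅ Z^15, C_2 ≅ Z^5.

The boundary map ∂_1: C_1 → C_0 is given by ∂[p,q] = [q] − [p]. For instance
  ∂[1,7] = [7] − [1].
The 10×15 boundary matrix has rank 9 and Smith normal form diag(1,1,1,1,1,1,1,1,1).

∂_2: C_2 → C_1 maps a triangle to the signed sum of its edges. For instance
  ∂[1,2,3] = [2,3] − [1,3] + [1,2],
  ∂[2,3,4] = [3,4] − [2,4] + [2,3].
This gives a 15×5 integer matrix of rank 5; reducing to Smith normal form yields diagonal entries (1,1,1,1,1).

Reading off H_k = ker ∂_k / im ∂_{k+1}:

  H_0: rank C_0 − rank ∂_1 = 10 − 9 = 1, and the invariant factors of ∂_1 are all 1, so H_0 ≅ Z.
  H_1: rank ker ∂_1 − rank ∂_2 = (15 − 9) − 5 = 1, and the invariant factors of ∂_2 are all 1, so H_1 ≅ Z.
  H_2: rank ker ∂_2 − rank ∂_3 = (5 − 5) − 0 = 0, and there is no ∂_3, so H_2 ≅ 0.

As a check, the Euler characteristic is 10 − 15 + 5 = 0, which agrees with 1 − 1 + 0 = 0.

H_0 = Z,  H_1 = Z,  H_2 = 0.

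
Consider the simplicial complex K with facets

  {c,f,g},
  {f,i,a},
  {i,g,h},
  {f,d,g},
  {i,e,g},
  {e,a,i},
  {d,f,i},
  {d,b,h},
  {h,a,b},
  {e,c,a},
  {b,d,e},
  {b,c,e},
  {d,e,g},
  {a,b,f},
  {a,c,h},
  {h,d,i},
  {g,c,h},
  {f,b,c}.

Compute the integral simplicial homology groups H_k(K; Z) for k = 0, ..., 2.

H_0 ≅ Z,  H_1 ≅ Z ⊕ Z/2Z,  H_2 = 0.

Order the vertices as a < b < c < d < e < f < g < h < i. Listing each simplex with vertices in this order, K has dimension 2 with simplices:

  0-simplices (9): a, b, c, d, e, f, g, h, i
  1-simplices (27): ab, ac, ae, af, ah, ai, bc, bd, be, bf, bh, ce, cf, cg, ch, de, df, dg, dh, di, eg, ei, fg, fi, gh, gi, hi
  2-simplices (18): abf, abh, ace, ach, aei, afi, bce, bcf, bde, bdh, cfg, cgh, deg, dfg, dfi, dhi, egi, ghi

so the chain groups are C_0 ≅ Z^9, C_1 ≅ Z^27, C_2 ≅ Z^18.

Boundary ∂_1: C_1 → C_0 is given by ∂[p,q] = [q] − [p].
The 9×27 boundary matrix has rank 8 and Smith normal form diag(1,1,1,1,1,1,1,1).

Boundary ∂_2: C_2 → C_1 acts by ∂[p,q,r] = [q,r] − [p,r] + [p,q]. For instance
  ∂ach = ch − ah + ac,
  ∂dhi = hi − di + dh.
The 27×18 boundary matrix has rank 18 and Smith normal form diag(1,1,1,1,1,1,1,1,1,1,1,1,1,1,1,1,1,2).

Computing H_k = (kernel of ∂_k) / (image of ∂_{k+1}):

  H_0: rank C_0 − rank ∂_1 = 9 − 8 = 1, and the invariant factors of ∂_1 are all 1, so H_0 = Z.
  H_1: rank ker ∂_1 − rank ∂_2 = (27 − 8) − 18 = 1, and ∂_2 has invariant factor 2 > 1, so H_1 = Z ⊕ Z/2Z.
  H_2: rank ker ∂_2 − rank ∂_3 = (18 − 18) − 0 = 0, and there is no ∂_3, so H_2 = 0.

As a check, the Euler characteristic is 9 − 27 + 18 = 0, which agrees with 1 − 1 + 0 = 0.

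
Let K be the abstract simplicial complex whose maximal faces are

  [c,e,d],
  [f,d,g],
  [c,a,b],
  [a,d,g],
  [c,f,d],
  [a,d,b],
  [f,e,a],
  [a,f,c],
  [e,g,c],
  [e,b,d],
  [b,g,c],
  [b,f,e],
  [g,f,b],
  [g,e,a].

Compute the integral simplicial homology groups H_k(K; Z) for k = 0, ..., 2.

Take the total order a < b < c < d < e < f < g on the vertex set. Then K (dimension 2) consists of the simplices:

  0-simplices (7): a, b, c, d, e, f, g
  1-simplices (21): ab, ac, ad, ae, af, ag, bc, bd, be, bf, bg, cd, ce, cf, cg, de, df, dg, ef, eg, fg
  2-simplices (14): abc, abd, acf, adg, aef, aeg, bcg, bde, bef, bfg, cde, cdf, ceg, dfg

so the chain groups are C_0 ≅ Z^7, C_1 ≅ Z^21, C_2 ≅ Z^14.

Boundary ∂_1: C_1 → C_0 maps an edge to its endpoints' difference, ∂[p,q] = q − p. For instance
  ∂cf = f − c.
As a 7×21 matrix over Z this has rank 6, with invariant factors (1,1,1,1,1,1).

Boundary ∂_2: C_2 → C_1 sends each 2-simplex [p,q,r] to [q,r] − [p,r] + [p,q]. For instance
  ∂ceg = eg − cg + ce,
  ∂abc = bc − ac + ab.
The resulting 21×14 matrix has rank 13, and its Smith normal form has invariant factors (1,1,1,1,1,1,1,1,1,1,1,1,1).

From H_k ≅ ker(∂_k) / im(∂_{k+1}) we obtain:

  H_0: rank C_0 − rank ∂_1 = 7 − 6 = 1, and the invariant factors of ∂_1 are all 1, so H_0 = Z.
  H_1: rank ker ∂_1 − rank ∂_2 = (21 − 6) − 13 = 2, and the invariant factors of ∂_2 are all 1, so H_1 = Z^2.
  H_2: rank ker ∂_2 − rank ∂_3 = (14 − 13) − 0 = 1, and there is no ∂_3, so H_2 = Z.

As a check, the Euler characteristic is 7 − 21 + 14 = 0, which agrees with 1 − 2 + 1 = 0.

H_0 ≅ Z,  H_1 ≅ Z^2,  H_2 ≅ Z.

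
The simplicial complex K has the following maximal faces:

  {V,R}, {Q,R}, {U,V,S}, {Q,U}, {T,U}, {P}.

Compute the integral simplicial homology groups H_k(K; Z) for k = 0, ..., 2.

K has 7 vertices, 7 edges, 1 triangle.
rank ∂_0 = 0, rank ∂_1 = 5 ⇒ b_0 = 7 − 0 − 5 = 2; all invariant factors of ∂_1 are 1 so no torsion. So H_0 ≅ Z^2.
rank ∂_1 = 5, rank ∂_2 = 1 ⇒ b_1 = 7 − 5 − 1 = 1; all invariant factors of ∂_2 are 1 so no torsion. So H_1 ≅ Z.
rank ∂_2 = 1, rank ∂_3 = 0 ⇒ b_2 = 1 − 1 − 0 = 0. So H_2 ≅ 0.

H_0 = Z^2,  H_1 = Z,  H_2 = 0.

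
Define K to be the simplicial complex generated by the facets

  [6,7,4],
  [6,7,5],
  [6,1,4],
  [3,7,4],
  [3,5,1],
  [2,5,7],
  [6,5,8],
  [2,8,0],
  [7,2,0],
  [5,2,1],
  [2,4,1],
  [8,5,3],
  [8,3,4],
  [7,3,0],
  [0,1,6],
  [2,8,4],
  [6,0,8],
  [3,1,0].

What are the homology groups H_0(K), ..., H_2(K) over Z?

H_0 = Z,  H_1 = Z^2,  H_2 = Z.

Take the total order 0 < 1 < 2 < 3 < 4 < 5 < 6 < 7 < 8 on the vertex set. Then K (dimension 2) consists of the simplices:

  0-simplices (9): [0], [1], [2], [3], [4], [5], [6], [7], [8]
  1-simplices (27): (27 of them)
  2-simplices (18): [0,1,3], [0,1,6], [0,2,7], [0,2,8], [0,3,7], [0,6,8], [1,2,4], [1,2,5], [1,3,5], [1,4,6], [2,4,8], [2,5,7], [3,4,7], [3,4,8], [3,5,8], [4,6,7], [5,6,7], [5,6,8]

Hence C_0 ≅ Z^9, C_1 ≅ Z^27, C_2 ≅ Z^18.

Boundary ∂_1: C_1 → C_0 sends each edge [p,q] (with p < q) to q − p. For instance
  ∂[6,7] = [7] − [6].
As a 9×27 matrix over Z this has rank 8, with invariant factors (1,1,1,1,1,1,1,1).

The boundary map ∂_2: C_2 → C_1 maps a triangle to the signed sum of its edges. For instance
  ∂[3,4,7] = [4,7] − [3,7] + [3,4],
  ∂[0,3,7] = [3,7] − [0,7] + [0,3].
The resulting 27×18 matrix has rank 17, and its Smith normal form has invariant factors (1,1,1,1,1,1,1,1,1,1,1,1,1,1,1,1,1).

Reading off H_k = ker ∂_k / im ∂_{k+1}:

  H_0: rank C_0 − rank ∂_1 = 9 − 8 = 1, and the invariant factors of ∂_1 are all 1, so H_0 = Z.
  H_1: rank ker ∂_1 − rank ∂_2 = (27 − 8) − 17 = 2, and the invariant factors of ∂_2 are all 1, so H_1 = Z^2.
  H_2: rank ker ∂_2 − rank ∂_3 = (18 − 17) − 0 = 1, and there is no ∂_3, so H_2 = Z.

As a check, the Euler characteristic is 9 − 27 + 18 = 0, which agrees with 1 − 2 + 1 = 0.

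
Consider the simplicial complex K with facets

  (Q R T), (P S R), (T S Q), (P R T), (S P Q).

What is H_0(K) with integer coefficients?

Take the total order P < Q < R < S < T on the vertex set. Then K (dimension 2) consists of the simplices:

  0-simplices (5): P, Q, R, S, T
  1-simplices (10): PQ, PR, PS, PT, QR, QS, QT, RS, RT, ST
  2-simplices (5): PQS, PRS, PRT, QRT, QST

so the chain groups are C_0 ≅ Z^5, C_1 ≅ Z^10, C_2 ≅ Z^5.

∂_1: C_1 → C_0 sends each edge [p,q] (with p < q) to q − p. For instance
  ∂ST = T − S.
As a 5×10 matrix over Z this has rank 4, with invariant factors (1,1,1,1).

The boundary map ∂_2: C_2 → C_1 sends each 2-simplex [p,q,r] to [q,r] − [p,r] + [p,q]. For instance
  ∂QRT = RT − QT + QR,
  ∂QST = ST − QT + QS.
As a 10×5 matrix over Z this has rank 5, with invariant factors (1,1,1,1,1).

Computing H_k = (kernel of ∂_k) / (image of ∂_{k+1}):

  H_0: rank C_0 − rank ∂_1 = 5 − 4 = 1, and the invariant factors of ∂_1 are all 1, so H_0 = Z.

H_0 ≅ Z.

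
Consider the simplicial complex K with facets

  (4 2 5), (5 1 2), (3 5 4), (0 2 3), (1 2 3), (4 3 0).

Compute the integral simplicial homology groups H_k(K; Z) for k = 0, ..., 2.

H_0 = Z,  H_1 = Z,  H_2 = 0.

We work with the vertex ordering 0 < 1 < 2 < 3 < 4 < 5. The simplices of K, each written with vertices in increasing order, are:

  0-simplices (6): [0], [1], [2], [3], [4], [5]
  1-simplices (12): [0,2], [0,3], [0,4], [1,2], [1,3], [1,5], [2,3], [2,4], [2,5], [3,4], [3,5], [4,5]
  2-simplices (6): [0,2,3], [0,3,4], [1,2,3], [1,2,5], [2,4,5], [3,4,5]

giving chain groups C_0 ≅ Z^6, C_1 ≅ Z^12, C_2 ≅ Z^6.

∂_1: C_1 → C_0 sends each edge [p,q] (with p < q) to q − p. For instance
  ∂[4,5] = [5] − [4].
This gives a 6×12 integer matrix of rank 5; reducing to Smith normal form yields diagonal entries (1,1,1,1,1).

Boundary ∂_2: C_2 → C_1 acts by ∂[p,q,r] = [q,r] − [p,r] + [p,q]. For instance
  ∂[0,2,3] = [2,3] − [0,3] + [0,2],
  ∂[0,3,4] = [3,4] − [0,4] + [0,3].
As a 12×6 matrix over Z this has rank 6, with invariant factors (1,1,1,1,1,1).

Computing H_k = (kernel of ∂_k) / (image of ∂_{k+1}):

  H_0: rank C_0 − rank ∂_1 = 6 − 5 = 1, and the invariant factors of ∂_1 are all 1, so H_0 ≅ Z.
  H_1: rank ker ∂_1 − rank ∂_2 = (12 − 5) − 6 = 1, and the invariant factors of ∂_2 are all 1, so H_1 ≅ Z.
  H_2: rank ker ∂_2 − rank ∂_3 = (6 − 6) − 0 = 0, and there is no ∂_3, so H_2 ≅ 0.

As a check, the Euler characteristic is 6 − 12 + 6 = 0, which agrees with 1 − 1 + 0 = 0.
(K is a triangulation of the cylinder S^1 x I.)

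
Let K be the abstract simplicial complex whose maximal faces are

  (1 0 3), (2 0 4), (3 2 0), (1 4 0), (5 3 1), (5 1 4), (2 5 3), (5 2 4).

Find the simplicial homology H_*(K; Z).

Take the total order 0 < 1 < 2 < 3 < 4 < 5 on the vertex set. Then K (dimension 2) consists of the simplices:

  0-simplices (6): [0], [1], [2], [3], [4], [5]
  1-simplices (12): [0,1], [0,2], [0,3], [0,4], [1,3], [1,4], [1,5], [2,3], [2,4], [2,5], [3,5], [4,5]
  2-simplices (8): [0,1,3], [0,1,4], [0,2,3], [0,2,4], [1,3,5], [1,4,5], [2,3,5], [2,4,5]

Hence C_0 ≅ Z^6, C_1 ≅ Z^12, C_2 ≅ Z^8.

The boundary map ∂_1: C_1 → C_0 maps an edge to its endpoints' difference, ∂[p,q] = q − p. For instance
  ∂[1,5] = [5] − [1].
The resulting 6×12 matrix has rank 5, and its Smith normal form has invariant factors (1,1,1,1,1).

∂_2: C_2 → C_1 maps a triangle to the signed sum of its edges. For instance
  ∂[1,3,5] = [3,5] − [1,5] + [1,3],
  ∂[2,3,5] = [3,5] − [2,5] + [2,3].
This gives a 12×8 integer matrix of rank 7; reducing to Smith normal form yields diagonal entries (1,1,1,1,1,1,1).

From H_k ≅ ker(∂_k) / im(∂_{k+1}) we obtain:

  H_0: rank C_0 − rank ∂_1 = 6 − 5 = 1, and the invariant factors of ∂_1 are all 1, so H_0 = Z.
  H_1: rank ker ∂_1 − rank ∂_2 = (12 − 5) − 7 = 0, and the invariant factors of ∂_2 are all 1, so H_1 = 0.
  H_2: rank ker ∂_2 − rank ∂_3 = (8 − 7) − 0 = 1, and there is no ∂_3, so H_2 = Z.

As a check, the Euler characteristic is 6 − 12 + 8 = 2, which agrees with 1 − 0 + 1 = 2.
(K is a triangulation of the 2-sphere S^2.)

H_0 ≅ Z,  H_1 = 0,  H_2 ≅ Z.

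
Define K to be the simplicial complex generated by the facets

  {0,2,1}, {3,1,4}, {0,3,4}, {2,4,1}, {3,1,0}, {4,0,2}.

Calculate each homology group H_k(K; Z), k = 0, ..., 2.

H_0 = Z,  H_1 = 0,  H_2 = Z.

Order the vertices as 0 < 1 < 2 < 3 < 4. Listing each simplex with vertices in this order, K has dimension 2 with simplices:

  0-simplices (5): [0], [1], [2], [3], [4]
  1-simplices (9): [0,1], [0,2], [0,3], [0,4], [1,2], [1,3], [1,4], [2,4], [3,4]
  2-simplices (6): [0,1,2], [0,1,3], [0,2,4], [0,3,4], [1,2,4], [1,3,4]

giving chain groups C_0 ≅ Z^5, C_1 ≅ Z^9, C_2 ≅ Z^6.

The boundary map ∂_1: C_1 → C_0 maps an edge to its endpoints' difference, ∂[p,q] = q − p.
The resulting 5×9 matrix has rank 4, and its Smith normal form has invariant factors (1,1,1,1).

∂_2: C_2 → C_1 maps a triangle to the signed sum of its edges. For instance
  ∂[0,1,2] = [1,2] − [0,2] + [0,1],
  ∂[1,3,4] = [3,4] − [1,4] + [1,3].
This gives a 9×6 integer matrix of rank 5; reducing to Smith normal form yields diagonal entries (1,1,1,1,1).

Reading off H_k = ker ∂_k / im ∂_{k+1}:

  H_0: rank C_0 − rank ∂_1 = 5 − 4 = 1, and the invariant factors of ∂_1 are all 1, so H_0 = Z.
  H_1: rank ker ∂_1 − rank ∂_2 = (9 − 4) − 5 = 0, and the invariant factors of ∂_2 are all 1, so H_1 = 0.
  H_2: rank ker ∂_2 − rank ∂_3 = (6 − 5) − 0 = 1, and there is no ∂_3, so H_2 = Z.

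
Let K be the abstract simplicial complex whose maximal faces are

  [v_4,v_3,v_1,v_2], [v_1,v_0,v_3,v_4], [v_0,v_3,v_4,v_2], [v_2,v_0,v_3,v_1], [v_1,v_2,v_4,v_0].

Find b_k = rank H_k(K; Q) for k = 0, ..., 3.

b_0 = 1, b_1 = 0, b_2 = 0, b_3 = 1.

Fix the vertex order v_0 < v_1 < v_2 < v_3 < v_4 and write every simplex with vertices in increasing order. Then dim K = 3 and the simplices of K are:

  0-simplices (5): [v_0], [v_1], [v_2], [v_3], [v_4]
  1-simplices (10): [v_0,v_1], [v_0,v_2], [v_0,v_3], [v_0,v_4], [v_1,v_2], [v_1,v_3], [v_1,v_4], [v_2,v_3], [v_2,v_4], [v_3,v_4]
  2-simplices (10): [v_0,v_1,v_2], [v_0,v_1,v_3], [v_0,v_1,v_4], [v_0,v_2,v_3], [v_0,v_2,v_4], [v_0,v_3,v_4], [v_1,v_2,v_3], [v_1,v_2,v_4], [v_1,v_3,v_4], [v_2,v_3,v_4]
  3-simplices (5): [v_0,v_1,v_2,v_3], [v_0,v_1,v_2,v_4], [v_0,v_1,v_3,v_4], [v_0,v_2,v_3,v_4], [v_1,v_2,v_3,v_4]

Hence C_0 ≅ Z^5, C_1 ≅ Z^10, C_2 ≅ Z^10, C_3 ≅ Z^5.

∂_1: C_1 → C_0 is given by ∂[p,q] = [q] − [p]. For instance
  ∂[v_0,v_2] = [v_2] − [v_0].
The resulting 5×10 matrix has rank 4, and its Smith normal form has invariant factors (1,1,1,1).

Boundary ∂_2: C_2 → C_1 acts by ∂[p,q,r] = [q,r] − [p,r] + [p,q]. For instance
  ∂[v_1,v_2,v_4] = [v_2,v_4] − [v_1,v_4] + [v_1,v_2],
  ∂[v_2,v_3,v_4] = [v_3,v_4] − [v_2,v_4] + [v_2,v_3].
The 10×10 boundary matrix has rank 6 and Smith normal form diag(1,1,1,1,1,1).

The boundary map ∂_3: C_3 → C_2 sends each 3-simplex σ to the alternating sum Σ_i (−1)^i (σ with its i-th vertex removed). For instance
  ∂[v_0,v_1,v_2,v_4] = [v_1,v_2,v_4] − [v_0,v_2,v_4] + [v_0,v_1,v_4] − [v_0,v_1,v_2],
  ∂[v_1,v_2,v_3,v_4] = [v_2,v_3,v_4] − [v_1,v_3,v_4] + [v_1,v_2,v_4] − [v_1,v_2,v_3].
The 10×5 boundary matrix has rank 4 and Smith normal form diag(1,1,1,1).

Reading off H_k = ker ∂_k / im ∂_{k+1}:

  H_0: rank C_0 − rank ∂_1 = 5 − 4 = 1, and the invariant factors of ∂_1 are all 1, so H_0 ≅ Z.
  H_1: rank ker ∂_1 − rank ∂_2 = (10 − 4) − 6 = 0, and the invariant factors of ∂_2 are all 1, so H_1 ≅ 0.
  H_2: rank ker ∂_2 − rank ∂_3 = (10 − 6) − 4 = 0, and the invariant factors of ∂_3 are all 1, so H_2 ≅ 0.
  H_3: rank ker ∂_3 − rank ∂_4 = (5 − 4) − 0 = 1, and there is no ∂_4, so H_3 ≅ Z.

As a check, the Euler characteristic is 5 − 10 + 10 − 5 = 0, which agrees with 1 − 0 + 0 − 1 = 0.

Hence the Betti numbers are b_0 = 1, b_1 = 0, b_2 = 0, b_3 = 1.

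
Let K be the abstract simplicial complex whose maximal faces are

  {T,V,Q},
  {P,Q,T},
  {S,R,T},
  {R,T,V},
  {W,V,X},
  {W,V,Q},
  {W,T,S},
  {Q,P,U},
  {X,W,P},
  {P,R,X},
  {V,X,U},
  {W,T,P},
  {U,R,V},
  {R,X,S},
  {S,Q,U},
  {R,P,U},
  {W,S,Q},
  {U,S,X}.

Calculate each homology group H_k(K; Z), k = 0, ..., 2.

Take the total order P < Q < R < S < T < U < V < W < X on the vertex set. Then K (dimension 2) consists of the simplices:

  0-simplices (9): P, Q, R, S, T, U, V, W, X
  1-simplices (27): PQ, PR, PT, PU, PW, PX, QS, QT, QU, QV, QW, RS, RT, RU, RV, RX, ST, SU, SW, SX, TV, TW, UV, UX, VW, VX, WX
  2-simplices (18): PQT, PQU, PRU, PRX, PTW, PWX, QSU, QSW, QTV, QVW, RST, RSX, RTV, RUV, STW, SUX, UVX, VWX

giving chain groups C_0 ≅ Z^9, C_1 ≅ Z^27, C_2 ≅ Z^18.

The boundary map ∂_1: C_1 → C_0 sends each edge [p,q] (with p < q) to q − p.
This gives a 9×27 integer matrix of rank 8; reducing to Smith normal form yields diagonal entries (1,1,1,1,1,1,1,1).

Boundary ∂_2: C_2 → C_1 acts by ∂[p,q,r] = [q,r] − [p,r] + [p,q]. For instance
  ∂QVW = VW − QW + QV,
  ∂PTW = TW − PW + PT.
The 27×18 boundary matrix has rank 18 and Smith normal form diag(1,1,1,1,1,1,1,1,1,1,1,1,1,1,1,1,1,2).

Computing H_k = (kernel of ∂_k) / (image of ∂_{k+1}):

  H_0: rank C_0 − rank ∂_1 = 9 − 8 = 1, and the invariant factors of ∂_1 are all 1, so H_0 = Z.
  H_1: rank ker ∂_1 − rank ∂_2 = (27 − 8) − 18 = 1, and ∂_2 has invariant factor 2 > 1, so H_1 = Z ⊕ Z/2.
  H_2: rank ker ∂_2 − rank ∂_3 = (18 − 18) − 0 = 0, and there is no ∂_3, so H_2 = 0.

H_0 = Z,  H_1 = Z ⊕ Z/2,  H_2 = 0.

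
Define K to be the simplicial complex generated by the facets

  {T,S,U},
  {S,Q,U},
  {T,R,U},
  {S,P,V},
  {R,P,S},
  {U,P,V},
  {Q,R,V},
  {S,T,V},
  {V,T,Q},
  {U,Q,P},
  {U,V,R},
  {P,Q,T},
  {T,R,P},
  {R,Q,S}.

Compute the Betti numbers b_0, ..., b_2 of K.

b_0 = 1, b_1 = 2, b_2 = 1.

We work with the vertex ordering P < Q < R < S < T < U < V. The simplices of K, each written with vertices in increasing order, are:

  0-simplices (7): P, Q, R, S, T, U, V
  1-simplices (21): PQ, PR, PS, PT, PU, PV, QR, QS, QT, QU, QV, RS, RT, RU, RV, ST, SU, SV, TU, TV, UV
  2-simplices (14): PQT, PQU, PRS, PRT, PSV, PUV, QRS, QRV, QSU, QTV, RTU, RUV, STU, STV

so the chain groups are C_0 ≅ Z^7, C_1 ≅ Z^21, C_2 ≅ Z^14.

The boundary map ∂_1: C_1 → C_0 maps an edge to its endpoints' difference, ∂[p,q] = q − p.
This gives a 7×21 integer matrix of rank 6; reducing to Smith normal form yields diagonal entries (1,1,1,1,1,1).

Boundary ∂_2: C_2 → C_1 maps a triangle to the signed sum of its edges. For instance
  ∂PQT = QT − PT + PQ,
  ∂PRT = RT − PT + PR.
This gives a 21×14 integer matrix of rank 13; reducing to Smith normal form yields diagonal entries (1,1,1,1,1,1,1,1,1,1,1,1,1).

Computing H_k = (kernel of ∂_k) / (image of ∂_{k+1}):

  H_0: rank C_0 − rank ∂_1 = 7 − 6 = 1, and the invariant factors of ∂_1 are all 1, so H_0 = Z.
  H_1: rank ker ∂_1 − rank ∂_2 = (21 − 6) − 13 = 2, and the invariant factors of ∂_2 are all 1, so H_1 = Z^2.
  H_2: rank ker ∂_2 − rank ∂_3 = (14 − 13) − 0 = 1, and there is no ∂_3, so H_2 = Z.

As a check, the Euler characteristic is 7 − 21 + 14 = 0, which agrees with 1 − 2 + 1 = 0.
(K is a triangulation of the torus T^2.)

Hence the Betti numbers are b_0 = 1, b_1 = 2, b_2 = 1.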